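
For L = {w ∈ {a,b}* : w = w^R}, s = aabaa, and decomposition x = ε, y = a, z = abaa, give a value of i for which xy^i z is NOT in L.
i = 0

xy⁰z = ε · ε · abaa = abaa; abaa reversed is aaba ≠ abaa, so it is not a palindrome and is not in L.
(Other choices also work, e.g. i = 2, 3; only i = 1 is guaranteed to stay in L since xy¹z = s.)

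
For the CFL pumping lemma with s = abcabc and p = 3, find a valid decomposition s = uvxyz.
u='ab', v='c', x='a', y='b', z='c'

For s = abcabc with pumping length p = 3:

One valid decomposition:
- u = 'ab'
- v = 'c'
- x = 'a'
- y = 'b'
- z = 'c'

Verification:
- uvxyz = 'ab' + 'c' + 'a' + 'b' + 'c' = abcabc ✓
- |vxy| = |'cab'| = 3 ≤ 3 ✓
- |vy| = |'cb'| = 2 > 0 ✓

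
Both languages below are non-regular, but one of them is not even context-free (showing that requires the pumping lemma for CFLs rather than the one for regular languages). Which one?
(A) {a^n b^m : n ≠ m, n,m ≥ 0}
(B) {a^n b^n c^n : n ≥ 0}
(B) {a^n b^n c^n : n ≥ 0}

(B) {a^n b^n c^n : n ≥ 0} requires the CFL pumping lemma.

- {a^n b^m : n ≠ m, n,m ≥ 0} is context-free (but not regular)
  • Can be shown non-regular with the regular pumping lemma
  • After pumping a's, we can make n = m

- {a^n b^n c^n : n ≥ 0} is NOT context-free
  • Requires the CFL pumping lemma to prove
  • Cannot maintain three equal counts simultaneously

The CFL pumping lemma is "stronger" in that it can prove non-membership
in the larger class of context-free languages.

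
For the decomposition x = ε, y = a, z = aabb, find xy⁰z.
aabb

Given x = '', y = 'a', z = 'aabb' and i = 0:

xy^0z = x + y·y·...·y (0 times) + z
       = '' + 'a'^0 + 'aabb'
       = '' + '' + 'aabb'
       = 'aabb'

The pumped string is 'aabb' with length 4.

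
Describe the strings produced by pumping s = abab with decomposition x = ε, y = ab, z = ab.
{xy^i z : i ≥ 0} = {(ab)^(i+1) : i ≥ 0} = {ab, abab, ababab, ...}

With x = ε, y = ab, z = ab: Pumping 'ab' gives strings of alternating a's and b's.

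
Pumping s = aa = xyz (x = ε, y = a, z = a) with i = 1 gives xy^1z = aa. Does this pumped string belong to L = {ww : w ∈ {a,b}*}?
Yes

xy¹z = ε · a · a = aa.
aa splits into halves a · a, which are equal, so it is in L (w = a).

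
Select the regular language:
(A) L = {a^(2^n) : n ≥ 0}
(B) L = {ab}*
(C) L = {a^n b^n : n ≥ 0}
(B) {ab}*

(B) L = {ab}* is regular.

This can be recognized by a finite automaton (DFA/NFA).
Regular expressions like {ab}* define regular languages.

The other choices are not regular:
- {a^(2^n) : n ≥ 0}: After pumping, length is no longer a power of 2
- {a^n b^n : n ≥ 0}: After pumping, the number of a's and b's become unequal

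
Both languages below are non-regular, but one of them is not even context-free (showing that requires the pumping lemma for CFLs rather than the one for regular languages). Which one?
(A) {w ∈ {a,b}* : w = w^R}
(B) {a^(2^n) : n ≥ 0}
(B) {a^(2^n) : n ≥ 0}

(B) {a^(2^n) : n ≥ 0} requires the CFL pumping lemma.

- {w ∈ {a,b}* : w = w^R} is context-free (but not regular)
  • Can be shown non-regular with the regular pumping lemma
  • After pumping, the string is no longer symmetric

- {a^(2^n) : n ≥ 0} is NOT context-free
  • Requires the CFL pumping lemma to prove
  • Gaps between powers of 2 grow exponentially

The CFL pumping lemma is "stronger" in that it can prove non-membership
in the larger class of context-free languages.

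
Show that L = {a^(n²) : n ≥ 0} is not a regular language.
Assume for contradiction that L is regular, and let p ≥ 1 be the pumping length given by the pumping lemma.
Choose s = a^(p²). Then s ∈ L and |s| = p² ≥ p.
By the pumping lemma, s = xyz for some x, y, z with |xy| ≤ p, |y| ≥ 1, and xy^i z ∈ L for every i ≥ 0.
Here y = a^k for some k with 1 ≤ k ≤ |xy| ≤ p.

Take i = 2: |xy²z| = p² + k.
Now p² < p² + k ≤ p² + p < p² + 2p + 1 = (p + 1)².
So |xy²z| lies strictly between the consecutive squares p² and (p + 1)², hence is not a perfect square, and xy²z ∉ L.

This contradicts the pumping lemma, which requires xy^i z ∈ L for all i ≥ 0.
Hence L = {a^(n²) : n ≥ 0} is not regular. ∎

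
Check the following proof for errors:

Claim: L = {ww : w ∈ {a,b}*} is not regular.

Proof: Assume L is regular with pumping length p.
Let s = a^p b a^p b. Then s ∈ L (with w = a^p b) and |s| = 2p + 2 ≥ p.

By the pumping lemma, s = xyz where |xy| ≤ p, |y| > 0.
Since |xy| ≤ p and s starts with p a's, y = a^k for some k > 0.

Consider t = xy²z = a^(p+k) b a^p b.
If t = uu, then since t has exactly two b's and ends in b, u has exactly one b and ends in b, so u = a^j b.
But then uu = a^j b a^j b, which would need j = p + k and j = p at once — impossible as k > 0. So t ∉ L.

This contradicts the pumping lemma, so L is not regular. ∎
The proof is correct.

This proof is valid because:
1. s = a^p b a^p b is in L and is chosen in terms of p, so |s| ≥ p holds for every p
2. The decomposition analysis is correct: |xy| ≤ p forces y to lie inside the leading a's
3. The contradiction is valid: the argument shows a^(p+k) b a^p b cannot be split into two equal halves
4. The conclusion follows logically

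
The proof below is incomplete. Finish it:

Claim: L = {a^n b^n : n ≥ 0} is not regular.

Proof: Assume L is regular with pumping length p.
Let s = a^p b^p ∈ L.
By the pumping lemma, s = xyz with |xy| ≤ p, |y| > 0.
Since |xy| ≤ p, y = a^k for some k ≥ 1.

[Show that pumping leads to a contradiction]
Consider xy²z = a^(p+k) b^p.

Since k ≥ 1, we have p + k > p.
So xy²z has more a's than b's: (p+k) a's vs p b's.
This means xy²z ∉ L because a^n b^n requires equal counts.

This contradicts the pumping lemma which states xy²z ∈ L.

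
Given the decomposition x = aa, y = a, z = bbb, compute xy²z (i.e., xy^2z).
aaaabbb

Given x = 'aa', y = 'a', z = 'bbb' and i = 2:

xy^2z = x + y·y·...·y (2 times) + z
       = 'aa' + 'a'^2 + 'bbb'
       = 'aa' + 'aa' + 'bbb'
       = 'aaaabbb'

The pumped string is 'aaaabbb' with length 7.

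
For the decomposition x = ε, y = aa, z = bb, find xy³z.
aaaaaabb

Given x = '', y = 'aa', z = 'bb' and i = 3:

xy^3z = x + y·y·...·y (3 times) + z
       = '' + 'aa'^3 + 'bb'
       = '' + 'aaaaaa' + 'bb'
       = 'aaaaaabb'

The pumped string is 'aaaaaabb' with length 8.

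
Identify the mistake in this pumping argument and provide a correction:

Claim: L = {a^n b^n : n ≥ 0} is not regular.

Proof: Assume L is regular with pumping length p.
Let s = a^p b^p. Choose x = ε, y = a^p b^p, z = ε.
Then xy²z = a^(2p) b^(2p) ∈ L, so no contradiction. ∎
Error: The decomposition violates |xy| ≤ p. With y = a^p b^p, |xy| = |y| = 2p > p. (The proof also miscomputes xy²z, which would be a^p b^p a^p b^p rather than a^(2p) b^(2p), and it wrongly treats one harmless decomposition as settling the matter — the prover does not get to choose the decomposition.)

Correction: The pumping lemma requires |xy| ≤ p, and the argument must handle every decomposition satisfying |xy| ≤ p, |y| ≥ 1. Since s starts with p a's, any such y consists only of a's, say y = a^k with k ≥ 1. Then xy²z = a^(p+k) b^p has unequal numbers of a's and b's, so xy²z ∉ L — the required contradiction.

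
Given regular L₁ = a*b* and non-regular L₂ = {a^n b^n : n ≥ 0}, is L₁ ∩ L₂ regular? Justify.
No — L₁ ∩ L₂ is not regular.

Every string a^n b^n already lies in a*b*, so L₁ ∩ L₂ = {a^n b^n : n ≥ 0} = L₂ itself, which is the standard non-regular language (pump s = a^p b^p).

Note that the bare facts "L₁ regular, L₂ non-regular" do not settle the question by themselves: the closure of regular languages under ∪, ∩, complement and difference applies only when BOTH operands are regular. With a non-regular operand the result can come out regular or non-regular depending on the specific languages, so one has to work out L₁ ∩ L₂ for this particular pair, as above.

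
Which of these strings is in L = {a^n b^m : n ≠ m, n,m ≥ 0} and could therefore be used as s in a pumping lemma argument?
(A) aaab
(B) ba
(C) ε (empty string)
(A) aaab

The pumping lemma is applied to a string s that lies in L, so first check membership of each option:
- (A) aaab = a^3 b^1 with 3 ≠ 1, so it is in L ✓
- (B) ba has an a after a b, so it is not of the form a^n b^m and is not in L ✗
- (C) ε = a^0 b^0 has n = m = 0, so it is not in L ✗

Only (A) aaab is in L, so it is the only candidate that could play the role of s.
(In a complete proof one picks s in terms of the pumping length p so that |s| ≥ p is guaranteed; a fixed string like aaab illustrates the shape of such an s.)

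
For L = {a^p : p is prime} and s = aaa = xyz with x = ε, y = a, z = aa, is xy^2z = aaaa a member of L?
No

xy²z = ε · aa · aa = aaaa.
aaaa has length 4 = 2 × 2, which is not prime, so it is not in L.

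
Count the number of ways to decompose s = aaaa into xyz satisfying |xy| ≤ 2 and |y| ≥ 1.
3

For s = 'aaaa' with pumping length p = 2:

Constraints: |xy| ≤ 2, |y| > 0

Valid decompositions (|xy| ≤ p, |y| ≥ 1):
  • x='', y='a', z='aaa'
  • x='a', y='a', z='aa'
  • x='', y='aa', z='aa'

Total count: 3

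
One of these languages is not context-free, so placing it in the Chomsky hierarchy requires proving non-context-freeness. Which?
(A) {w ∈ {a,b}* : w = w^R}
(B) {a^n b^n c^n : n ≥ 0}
(B) {a^n b^n c^n : n ≥ 0}

(B) {a^n b^n c^n : n ≥ 0} requires the CFL pumping lemma.

- {w ∈ {a,b}* : w = w^R} is context-free (but not regular)
  • Can be shown non-regular with the regular pumping lemma
  • After pumping, the string is no longer symmetric

- {a^n b^n c^n : n ≥ 0} is NOT context-free
  • Requires the CFL pumping lemma to prove
  • Cannot maintain three equal counts simultaneously

The CFL pumping lemma is "stronger" in that it can prove non-membership
in the larger class of context-free languages.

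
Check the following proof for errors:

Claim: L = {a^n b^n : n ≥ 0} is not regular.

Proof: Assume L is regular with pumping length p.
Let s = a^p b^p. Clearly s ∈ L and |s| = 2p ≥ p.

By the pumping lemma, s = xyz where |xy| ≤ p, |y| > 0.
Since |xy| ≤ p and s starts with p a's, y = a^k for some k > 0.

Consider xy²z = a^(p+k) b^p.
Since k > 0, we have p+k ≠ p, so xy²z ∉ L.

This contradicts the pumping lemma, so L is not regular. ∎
The proof is correct.

This proof is valid because:
1. The string s = a^p b^p is correctly in L
2. The decomposition analysis is correct: y must consist only of a's
3. The contradiction is valid: pumping increases a's but not b's
4. The conclusion follows logically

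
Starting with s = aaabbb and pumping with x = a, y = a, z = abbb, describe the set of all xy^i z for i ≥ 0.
{xy^i z : i ≥ 0} = {a^(2+i) b^3 : i ≥ 0} = {aabbb, aaabbb, aaaabbb, ...}

With x = a, y = a, z = abbb: Starting with aaabbb and pumping the second 'a', we get strings with 2+i a's followed by 3 b's for i = 0, 1, 2, ...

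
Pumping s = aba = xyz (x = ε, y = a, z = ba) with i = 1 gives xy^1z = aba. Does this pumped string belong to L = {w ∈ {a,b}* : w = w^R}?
Yes

xy¹z = ε · a · ba = aba.
aba reversed is aba, the same string, so it is a palindrome and is in L.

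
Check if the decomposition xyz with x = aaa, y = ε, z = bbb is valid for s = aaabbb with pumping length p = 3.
Violated: |y| > 0

The decomposition x = aaa, y = ε, z = bbb for s = aaabbb with p = 3
violates the constraint: |y| > 0

|y| = 0, but the pumping lemma requires |y| > 0 (y must be non-empty).

Pumping lemma constraints:
1. xyz = s (decomposition is valid)
2. |xy| ≤ p
3. |y| > 0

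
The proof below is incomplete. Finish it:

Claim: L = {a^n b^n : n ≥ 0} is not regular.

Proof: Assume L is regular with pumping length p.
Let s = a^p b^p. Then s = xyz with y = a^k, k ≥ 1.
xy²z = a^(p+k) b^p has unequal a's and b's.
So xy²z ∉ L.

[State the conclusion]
This contradicts the pumping lemma for regular languages,
which guarantees xy^i z ∈ L for all i ≥ 0.

Since our assumption that L is regular leads to a contradiction,
we conclude that L = {a^n b^n : n ≥ 0} is NOT regular. ∎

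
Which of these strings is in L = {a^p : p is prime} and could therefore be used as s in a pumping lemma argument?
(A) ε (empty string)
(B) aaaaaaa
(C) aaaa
(B) aaaaaaa

The pumping lemma is applied to a string s that lies in L, so first check membership of each option:
- (A) ε has length 0, which is not prime, so it is not in L ✗
- (B) aaaaaaa has length 7, which is prime, so it is in L ✓
- (C) aaaa has length 4 = 2 × 2, which is not prime, so it is not in L ✗

Only (B) aaaaaaa is in L, so it is the only candidate that could play the role of s.
(In a complete proof one picks s in terms of the pumping length p so that |s| ≥ p is guaranteed; a fixed string like aaaaaaa illustrates the shape of such an s.)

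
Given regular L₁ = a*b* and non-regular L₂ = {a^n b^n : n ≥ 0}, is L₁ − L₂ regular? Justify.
No — L₁ − L₂ is not regular.

a*b* − {a^n b^n} = {a^n b^m : n ≠ m}. If this were regular, then its complement intersected with a*b*, namely {a^n b^n : n ≥ 0}, would be regular too (closure under complement and intersection) — contradiction. So L₁ − L₂ is not regular.

Note that the bare facts "L₁ regular, L₂ non-regular" do not settle the question by themselves: the closure of regular languages under ∪, ∩, complement and difference applies only when BOTH operands are regular. With a non-regular operand the result can come out regular or non-regular depending on the specific languages, so one has to work out L₁ − L₂ for this particular pair, as above.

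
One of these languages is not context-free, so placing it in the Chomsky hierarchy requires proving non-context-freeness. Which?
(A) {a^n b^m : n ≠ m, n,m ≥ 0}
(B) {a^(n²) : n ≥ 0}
(B) {a^(n²) : n ≥ 0}

(B) {a^(n²) : n ≥ 0} requires the CFL pumping lemma.

- {a^n b^m : n ≠ m, n,m ≥ 0} is context-free (but not regular)
  • Can be shown non-regular with the regular pumping lemma
  • After pumping a's, we can make n = m

- {a^(n²) : n ≥ 0} is NOT context-free
  • Requires the CFL pumping lemma to prove
  • Gaps between squares grow unboundedly

The CFL pumping lemma is "stronger" in that it can prove non-membership
in the larger class of context-free languages.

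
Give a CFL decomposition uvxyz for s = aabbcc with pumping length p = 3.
u='aa', v='b', x='b', y='c', z='c'

For s = aabbcc with pumping length p = 3:

One valid decomposition:
- u = 'aa'
- v = 'b'
- x = 'b'
- y = 'c'
- z = 'c'

Verification:
- uvxyz = 'aa' + 'b' + 'b' + 'c' + 'c' = aabbcc ✓
- |vxy| = |'bbc'| = 3 ≤ 3 ✓
- |vy| = |'bc'| = 2 > 0 ✓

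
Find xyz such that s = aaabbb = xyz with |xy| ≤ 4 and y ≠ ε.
x = '', y = 'aaab', z = 'bb'

For s = aaabbb and p = 4, one valid decomposition is:
- x = '' (length 0)
- y = 'aaab' (length 4)
- z = 'bb' (length 2)

Verification:
- xyz = '' + 'aaab' + 'bb' = aaabbb ✓
- |xy| = 4 ≤ 4 ✓
- |y| = 4 > 0 ✓

All pumping lemma constraints are satisfied.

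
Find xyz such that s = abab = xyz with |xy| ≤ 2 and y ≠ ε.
x = '', y = 'a', z = 'bab'

For s = abab and p = 2, one valid decomposition is:
- x = '' (length 0)
- y = 'a' (length 1)
- z = 'bab' (length 3)

Verification:
- xyz = '' + 'a' + 'bab' = abab ✓
- |xy| = 1 ≤ 2 ✓
- |y| = 1 > 0 ✓

All pumping lemma constraints are satisfied.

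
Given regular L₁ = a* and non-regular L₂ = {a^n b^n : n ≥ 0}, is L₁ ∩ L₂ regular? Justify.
Yes — L₁ ∩ L₂ is regular.

A string of a* contains no b's, and the only string of {a^n b^n} with no b's is ε (n = 0). So L₁ ∩ L₂ = {ε}, a finite language, which is regular.

Note that the bare facts "L₁ regular, L₂ non-regular" do not settle the question by themselves: the closure of regular languages under ∪, ∩, complement and difference applies only when BOTH operands are regular. With a non-regular operand the result can come out regular or non-regular depending on the specific languages, so one has to work out L₁ ∩ L₂ for this particular pair, as above.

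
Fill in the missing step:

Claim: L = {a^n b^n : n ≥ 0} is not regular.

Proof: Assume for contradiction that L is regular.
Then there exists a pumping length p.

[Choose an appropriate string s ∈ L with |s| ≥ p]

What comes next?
s = a^p b^p

This string is in L (has equal a's and b's) and has length 2p ≥ p.
Any decomposition xyz with |xy| ≤ p means y consists only of a's,
so pumping will unbalance the counts.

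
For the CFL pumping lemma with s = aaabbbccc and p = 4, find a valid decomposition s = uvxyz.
u='aa', v='a', x='bb', y='b', z='ccc'

For s = aaabbbccc with pumping length p = 4:

One valid decomposition:
- u = 'aa'
- v = 'a'
- x = 'bb'
- y = 'b'
- z = 'ccc'

Verification:
- uvxyz = 'aa' + 'a' + 'bb' + 'b' + 'ccc' = aaabbbccc ✓
- |vxy| = |'abbb'| = 4 ≤ 4 ✓
- |vy| = |'ab'| = 2 > 0 ✓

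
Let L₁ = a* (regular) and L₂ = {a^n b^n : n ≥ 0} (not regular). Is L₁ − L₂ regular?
Yes — L₁ − L₂ is regular.

The only string of a* that lies in {a^n b^n} is ε, so L₁ − L₂ = a* − {ε} = a⁺ = aa*, which is regular.

Note that the bare facts "L₁ regular, L₂ non-regular" do not settle the question by themselves: the closure of regular languages under ∪, ∩, complement and difference applies only when BOTH operands are regular. With a non-regular operand the result can come out regular or non-regular depending on the specific languages, so one has to work out L₁ − L₂ for this particular pair, as above.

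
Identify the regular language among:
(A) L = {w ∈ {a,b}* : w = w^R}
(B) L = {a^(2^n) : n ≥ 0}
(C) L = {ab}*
(C) {ab}*

(C) L = {ab}* is regular.

This can be recognized by a finite automaton (DFA/NFA).
Regular expressions like {ab}* define regular languages.

The other choices are not regular:
- {w ∈ {a,b}* : w = w^R}: After pumping, the string is no longer symmetric
- {a^(2^n) : n ≥ 0}: After pumping, length is no longer a power of 2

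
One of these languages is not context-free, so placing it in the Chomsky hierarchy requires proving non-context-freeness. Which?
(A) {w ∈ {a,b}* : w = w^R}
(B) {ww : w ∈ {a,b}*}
(B) {ww : w ∈ {a,b}*}

(B) {ww : w ∈ {a,b}*} requires the CFL pumping lemma.

- {w ∈ {a,b}* : w = w^R} is context-free (but not regular)
  • Can be shown non-regular with the regular pumping lemma
  • After pumping, the string is no longer symmetric

- {ww : w ∈ {a,b}*} is NOT context-free
  • Requires the CFL pumping lemma to prove
  • Cannot verify equality of two arbitrary substrings

The CFL pumping lemma is "stronger" in that it can prove non-membership
in the larger class of context-free languages.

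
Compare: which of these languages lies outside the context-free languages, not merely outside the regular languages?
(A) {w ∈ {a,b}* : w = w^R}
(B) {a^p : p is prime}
(B) {a^p : p is prime}

(B) {a^p : p is prime} requires the CFL pumping lemma.

- {w ∈ {a,b}* : w = w^R} is context-free (but not regular)
  • Can be shown non-regular with the regular pumping lemma
  • After pumping, the string is no longer symmetric

- {a^p : p is prime} is NOT context-free
  • Requires the CFL pumping lemma to prove
  • The CFL pumping lemma also fails because prime gaps are unbounded

The CFL pumping lemma is "stronger" in that it can prove non-membership
in the larger class of context-free languages.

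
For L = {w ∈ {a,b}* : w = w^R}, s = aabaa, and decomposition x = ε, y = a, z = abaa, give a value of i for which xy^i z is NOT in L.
i = 0

xy⁰z = ε · ε · abaa = abaa; abaa reversed is aaba ≠ abaa, so it is not a palindrome and is not in L.
(Other choices also work, e.g. i = 2, 3; only i = 1 is guaranteed to stay in L since xy¹z = s.)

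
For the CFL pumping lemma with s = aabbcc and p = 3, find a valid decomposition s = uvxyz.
u='aa', v='b', x='b', y='c', z='c'

For s = aabbcc with pumping length p = 3:

One valid decomposition:
- u = 'aa'
- v = 'b'
- x = 'b'
- y = 'c'
- z = 'c'

Verification:
- uvxyz = 'aa' + 'b' + 'b' + 'c' + 'c' = aabbcc ✓
- |vxy| = |'bbc'| = 3 ≤ 3 ✓
- |vy| = |'bc'| = 2 > 0 ✓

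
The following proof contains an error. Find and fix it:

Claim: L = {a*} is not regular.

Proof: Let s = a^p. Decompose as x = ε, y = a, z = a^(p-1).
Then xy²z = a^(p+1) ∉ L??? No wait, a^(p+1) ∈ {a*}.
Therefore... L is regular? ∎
Error: The proof attempts to show a*  is not regular, but a* IS regular!

Correction: a* is a regular language (recognized by a simple DFA with one accepting state and self-loop on 'a'). The pumping lemma can only prove non-regularity, not regularity. For regular languages, pumping always works.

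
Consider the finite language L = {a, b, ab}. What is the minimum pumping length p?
p = 3

For a finite language L, the pumping lemma holds vacuously if p > max|s| for s ∈ L.

The longest string in L = {a, b, ab} has length 2.
If p = 3, then no string s ∈ L has |s| ≥ p, so the condition is vacuously true.

The minimum pumping length is p = 3.

Why no smaller p works: for any p ≤ 2, the longest string s ∈ L has |s| = 2 ≥ p, so it would
have to be pumpable; but pumping up (i = 2, 3, ...) produces ever longer strings, which cannot all lie in the
finite language L. So the pumping property fails for every p ≤ 2.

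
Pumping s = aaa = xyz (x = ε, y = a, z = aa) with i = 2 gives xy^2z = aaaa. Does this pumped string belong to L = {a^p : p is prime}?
No

xy²z = ε · aa · aa = aaaa.
aaaa has length 4 = 2 × 2, which is not prime, so it is not in L.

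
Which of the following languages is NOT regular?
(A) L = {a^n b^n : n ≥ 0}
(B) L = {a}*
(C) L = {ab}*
(A) {a^n b^n : n ≥ 0}

(A) L = {a^n b^n : n ≥ 0} is NOT regular.

The pumping lemma can be used to prove this:
After pumping, the number of a's and b's become unequal

The other languages are regular because they can be recognized by finite automata.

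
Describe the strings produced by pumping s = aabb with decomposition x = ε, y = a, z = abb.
{xy^i z : i ≥ 0} = {a^(i+1) b^2 : i ≥ 0} = {abb, aabb, aaabb, ...}

With x = ε, y = a, z = abb: Starting with aabb and pumping the first 'a' (z = abb keeps the second 'a'), we get strings with i+1 a's followed by 2 b's for i = 0, 1, 2, ...; note bb is not produced because z always contributes one a.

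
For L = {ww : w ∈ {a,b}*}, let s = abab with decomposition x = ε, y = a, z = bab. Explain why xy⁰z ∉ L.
xy⁰z = bab ∉ L

Pumping with i = 0 replaces y = a by y⁰ = ε:
- Original: s = xyz = abab; abab splits into halves ab · ab, which are equal, so it is in L (w = ab)
- Pumped: xy⁰z = ε · ε · bab = bab
- bab has odd length 3, so it cannot be written as ww and is not in L

The pumping lemma would require xy⁰z ∈ L, so this decomposition yields a contradiction.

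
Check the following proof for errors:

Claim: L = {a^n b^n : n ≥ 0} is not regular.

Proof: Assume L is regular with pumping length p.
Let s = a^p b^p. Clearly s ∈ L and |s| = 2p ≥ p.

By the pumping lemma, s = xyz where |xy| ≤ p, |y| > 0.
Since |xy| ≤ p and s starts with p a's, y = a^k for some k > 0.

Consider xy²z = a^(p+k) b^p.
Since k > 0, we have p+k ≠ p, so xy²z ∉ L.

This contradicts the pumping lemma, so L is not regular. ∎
The proof is correct.

This proof is valid because:
1. The string s = a^p b^p is correctly in L
2. The decomposition analysis is correct: y must consist only of a's
3. The contradiction is valid: pumping increases a's but not b's
4. The conclusion follows logically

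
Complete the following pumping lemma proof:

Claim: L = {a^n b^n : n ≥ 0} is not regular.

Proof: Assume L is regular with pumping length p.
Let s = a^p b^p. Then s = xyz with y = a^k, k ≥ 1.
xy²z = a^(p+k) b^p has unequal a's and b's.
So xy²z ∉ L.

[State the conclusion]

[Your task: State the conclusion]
This contradicts the pumping lemma for regular languages,
which guarantees xy^i z ∈ L for all i ≥ 0.

Since our assumption that L is regular leads to a contradiction,
we conclude that L = {a^n b^n : n ≥ 0} is NOT regular. ∎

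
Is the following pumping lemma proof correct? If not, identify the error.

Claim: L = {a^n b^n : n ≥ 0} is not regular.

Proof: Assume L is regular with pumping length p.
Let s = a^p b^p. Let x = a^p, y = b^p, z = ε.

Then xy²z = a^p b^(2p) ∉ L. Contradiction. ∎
The proof is INCORRECT.

Error: The decomposition violates |xy| ≤ p.
With x = a^p and y = b^p, we have |xy| = 2p > p.
The pumping lemma requires |xy| ≤ p, so y must be within the first p characters.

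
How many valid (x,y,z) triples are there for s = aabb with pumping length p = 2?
3

For s = 'aabb' with pumping length p = 2:

Constraints: |xy| ≤ 2, |y| > 0

Valid decompositions (|xy| ≤ p, |y| ≥ 1):
  • x='', y='a', z='abb'
  • x='a', y='a', z='bb'
  • x='', y='aa', z='bb'

Total count: 3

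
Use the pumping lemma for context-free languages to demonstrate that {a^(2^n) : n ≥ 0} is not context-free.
Assume for contradiction that L is context-free, and let p ≥ 1 be the pumping length given by the pumping lemma for CFLs.
Choose s = a^(2^p). Then s ∈ L and |s| = 2^p ≥ p.
By the CFL pumping lemma, s = uvxyz for some u, v, x, y, z with |vxy| ≤ p, |vy| ≥ 1, and uv^i xy^i z ∈ L for every i ≥ 0.
All symbols are a's, so only lengths matter: let k = |vy|, with 1 ≤ k ≤ |vxy| ≤ p < 2^p.

Take i = 2: |uv²xy²z| = 2^p + k, and 2^p < 2^p + k < 2^p + 2^p = 2^(p+1).
So the length lies strictly between consecutive powers of two and is not a power of 2; uv²xy²z ∉ L.

This contradicts the CFL pumping lemma, which requires uv^i xy^i z ∈ L for all i ≥ 0.
Hence L = {a^(2^n) : n ≥ 0} is not context-free. ∎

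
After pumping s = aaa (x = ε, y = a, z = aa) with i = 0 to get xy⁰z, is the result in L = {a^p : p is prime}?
Yes

xy⁰z = ε · ε · aa = aa.
aa has length 2, which is prime, so it is in L.
(A single pumped string landing in L is not a contradiction by itself; a non-regularity proof needs some i for which xy^i z ∉ L, for every admissible decomposition.)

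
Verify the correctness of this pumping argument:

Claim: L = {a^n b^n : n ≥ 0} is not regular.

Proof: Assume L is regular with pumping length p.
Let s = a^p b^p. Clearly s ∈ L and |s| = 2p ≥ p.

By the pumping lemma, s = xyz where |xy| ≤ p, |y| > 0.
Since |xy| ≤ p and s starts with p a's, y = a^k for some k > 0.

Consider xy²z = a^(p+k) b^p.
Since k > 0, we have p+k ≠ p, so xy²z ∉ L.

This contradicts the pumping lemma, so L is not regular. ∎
The proof is correct.

This proof is valid because:
1. The string s = a^p b^p is correctly in L
2. The decomposition analysis is correct: y must consist only of a's
3. The contradiction is valid: pumping increases a's but not b's
4. The conclusion follows logically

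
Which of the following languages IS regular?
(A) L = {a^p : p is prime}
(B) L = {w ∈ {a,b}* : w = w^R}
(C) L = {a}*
(C) {a}*

(C) L = {a}* is regular.

This can be recognized by a finite automaton (DFA/NFA).
Regular expressions like {a}* define regular languages.

The other choices are not regular:
- {a^p : p is prime}: After pumping, the length becomes composite
- {w ∈ {a,b}* : w = w^R}: After pumping, the string is no longer symmetric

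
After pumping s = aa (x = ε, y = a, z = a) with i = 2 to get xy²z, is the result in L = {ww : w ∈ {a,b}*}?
No

xy²z = ε · aa · a = aaa.
aaa has odd length 3, so it cannot be written as ww and is not in L.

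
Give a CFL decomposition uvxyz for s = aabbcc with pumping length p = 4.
u='a', v='a', x='bb', y='c', z='c'

For s = aabbcc with pumping length p = 4:

One valid decomposition:
- u = 'a'
- v = 'a'
- x = 'bb'
- y = 'c'
- z = 'c'

Verification:
- uvxyz = 'a' + 'a' + 'bb' + 'c' + 'c' = aabbcc ✓
- |vxy| = |'abbc'| = 4 ≤ 4 ✓
- |vy| = |'ac'| = 2 > 0 ✓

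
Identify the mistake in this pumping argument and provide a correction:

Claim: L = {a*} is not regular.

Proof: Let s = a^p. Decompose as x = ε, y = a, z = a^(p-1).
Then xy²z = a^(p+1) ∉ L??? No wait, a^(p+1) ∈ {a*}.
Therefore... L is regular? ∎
Error: The proof attempts to show a*  is not regular, but a* IS regular!

Correction: a* is a regular language (recognized by a simple DFA with one accepting state and self-loop on 'a'). The pumping lemma can only prove non-regularity, not regularity. For regular languages, pumping always works.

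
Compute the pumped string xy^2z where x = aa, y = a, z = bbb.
aaaabbb

Given x = 'aa', y = 'a', z = 'bbb' and i = 2:

xy^2z = x + y·y·...·y (2 times) + z
       = 'aa' + 'a'^2 + 'bbb'
       = 'aa' + 'aa' + 'bbb'
       = 'aaaabbb'

The pumped string is 'aaaabbb' with length 7.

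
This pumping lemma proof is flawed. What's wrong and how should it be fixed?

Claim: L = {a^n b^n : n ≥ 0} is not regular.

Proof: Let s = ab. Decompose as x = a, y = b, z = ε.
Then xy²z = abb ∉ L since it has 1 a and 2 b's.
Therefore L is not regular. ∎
Error: The string s = ab might be shorter than the pumping length p.

Correction: Choose s = a^p b^p to ensure |s| ≥ p. Also, the decomposition is wrong: with |xy| ≤ p, y cannot include b's when s starts with p a's.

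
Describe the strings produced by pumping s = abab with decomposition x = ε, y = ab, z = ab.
{xy^i z : i ≥ 0} = {(ab)^(i+1) : i ≥ 0} = {ab, abab, ababab, ...}

With x = ε, y = ab, z = ab: Pumping 'ab' gives strings of alternating a's and b's.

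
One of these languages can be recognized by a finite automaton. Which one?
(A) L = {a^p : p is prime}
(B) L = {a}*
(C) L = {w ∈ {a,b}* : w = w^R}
(B) {a}*

(B) L = {a}* is regular.

This can be recognized by a finite automaton (DFA/NFA).
Regular expressions like {a}* define regular languages.

The other choices are not regular:
- {a^p : p is prime}: After pumping, the length becomes composite
- {w ∈ {a,b}* : w = w^R}: After pumping, the string is no longer symmetric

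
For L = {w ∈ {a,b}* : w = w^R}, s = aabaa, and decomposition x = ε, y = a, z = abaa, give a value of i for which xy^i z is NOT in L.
i = 0

xy⁰z = ε · ε · abaa = abaa; abaa reversed is aaba ≠ abaa, so it is not a palindrome and is not in L.
(Other choices also work, e.g. i = 2, 3; only i = 1 is guaranteed to stay in L since xy¹z = s.)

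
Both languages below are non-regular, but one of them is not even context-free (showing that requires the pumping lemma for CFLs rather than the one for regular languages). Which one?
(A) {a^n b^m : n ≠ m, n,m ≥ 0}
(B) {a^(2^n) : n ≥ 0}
(B) {a^(2^n) : n ≥ 0}

(B) {a^(2^n) : n ≥ 0} requires the CFL pumping lemma.

- {a^n b^m : n ≠ m, n,m ≥ 0} is context-free (but not regular)
  • Can be shown non-regular with the regular pumping lemma
  • After pumping a's, we can make n = m

- {a^(2^n) : n ≥ 0} is NOT context-free
  • Requires the CFL pumping lemma to prove
  • Gaps between powers of 2 grow exponentially

The CFL pumping lemma is "stronger" in that it can prove non-membership
in the larger class of context-free languages.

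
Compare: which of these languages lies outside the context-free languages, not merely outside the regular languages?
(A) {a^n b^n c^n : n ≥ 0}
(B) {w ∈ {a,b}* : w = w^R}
(A) {a^n b^n c^n : n ≥ 0}

(A) {a^n b^n c^n : n ≥ 0} requires the CFL pumping lemma.

- {w ∈ {a,b}* : w = w^R} is context-free (but not regular)
  • Can be shown non-regular with the regular pumping lemma
  • After pumping, the string is no longer symmetric

- {a^n b^n c^n : n ≥ 0} is NOT context-free
  • Requires the CFL pumping lemma to prove
  • Cannot maintain three equal counts simultaneously

The CFL pumping lemma is "stronger" in that it can prove non-membership
in the larger class of context-free languages.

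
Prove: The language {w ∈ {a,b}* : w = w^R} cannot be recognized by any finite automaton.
Assume for contradiction that L is regular, and let p ≥ 1 be the pumping length given by the pumping lemma.
Choose s = a^p b a^p. Then s ∈ L (it reads the same in both directions) and |s| = 2p + 1 ≥ p.
By the pumping lemma, s = xyz for some x, y, z with |xy| ≤ p, |y| ≥ 1, and xy^i z ∈ L for every i ≥ 0.
Since |xy| ≤ p and the first p symbols of s are all a's, y = a^k for some k with 1 ≤ k ≤ p.

Take i = 0: xy⁰z = a^(p − k) b a^p.
Its reversal is a^p b a^(p − k). These differ because the block of a's before the unique b has length p − k in one and p in the other, and p − k ≠ p since k ≥ 1. So xy⁰z is not a palindrome, i.e. xy⁰z ∉ L.

This contradicts the pumping lemma, which requires xy^i z ∈ L for all i ≥ 0.
Hence L = {w ∈ {a,b}* : w = w^R} is not regular. ∎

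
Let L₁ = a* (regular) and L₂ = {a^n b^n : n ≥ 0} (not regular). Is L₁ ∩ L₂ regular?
Yes — L₁ ∩ L₂ is regular.

A string of a* contains no b's, and the only string of {a^n b^n} with no b's is ε (n = 0). So L₁ ∩ L₂ = {ε}, a finite language, which is regular.

Note that the bare facts "L₁ regular, L₂ non-regular" do not settle the question by themselves: the closure of regular languages under ∪, ∩, complement and difference applies only when BOTH operands are regular. With a non-regular operand the result can come out regular or non-regular depending on the specific languages, so one has to work out L₁ ∩ L₂ for this particular pair, as above.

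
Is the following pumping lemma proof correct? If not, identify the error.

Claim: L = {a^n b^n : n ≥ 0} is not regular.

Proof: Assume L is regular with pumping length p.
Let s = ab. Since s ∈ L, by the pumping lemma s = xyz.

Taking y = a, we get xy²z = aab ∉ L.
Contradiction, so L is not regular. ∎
The proof is INCORRECT.

Error: The string s = ab may be shorter than p.
The pumping lemma only applies to strings with |s| ≥ p, and p is not under our control.
We must choose s in terms of p, e.g. s = a^p b^p, to ensure |s| ≥ p.
(The proof also fixes one particular y; a valid argument must handle every decomposition with |xy| ≤ p and |y| ≥ 1 — for s = a^p b^p this forces y = a^k, and then xy²z = a^(p+k) b^p ∉ L.)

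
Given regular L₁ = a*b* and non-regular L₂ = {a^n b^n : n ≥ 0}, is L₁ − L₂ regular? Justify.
No — L₁ − L₂ is not regular.

a*b* − {a^n b^n} = {a^n b^m : n ≠ m}. If this were regular, then its complement intersected with a*b*, namely {a^n b^n : n ≥ 0}, would be regular too (closure under complement and intersection) — contradiction. So L₁ − L₂ is not regular.

Note that the bare facts "L₁ regular, L₂ non-regular" do not settle the question by themselves: the closure of regular languages under ∪, ∩, complement and difference applies only when BOTH operands are regular. With a non-regular operand the result can come out regular or non-regular depending on the specific languages, so one has to work out L₁ − L₂ for this particular pair, as above.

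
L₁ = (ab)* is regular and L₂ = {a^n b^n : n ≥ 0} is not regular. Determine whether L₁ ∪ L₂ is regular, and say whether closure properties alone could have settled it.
No — L₁ ∪ L₂ is not regular.

Let U = (ab)* ∪ {a^n b^n}. If U were regular, then U ∩ aa*bb* would be regular (closure under intersection with a regular language). But (ab)* ∩ aa*bb* = {ab} and {a^n b^n} ∩ aa*bb* = {a^n b^n : n ≥ 1}, so U ∩ aa*bb* = {a^n b^n : n ≥ 1}, which is not regular. Hence U is not regular.

Note that the bare facts "L₁ regular, L₂ non-regular" do not settle the question by themselves: the closure of regular languages under ∪, ∩, complement and difference applies only when BOTH operands are regular. With a non-regular operand the result can come out regular or non-regular depending on the specific languages, so one has to work out L₁ ∪ L₂ for this particular pair, as above.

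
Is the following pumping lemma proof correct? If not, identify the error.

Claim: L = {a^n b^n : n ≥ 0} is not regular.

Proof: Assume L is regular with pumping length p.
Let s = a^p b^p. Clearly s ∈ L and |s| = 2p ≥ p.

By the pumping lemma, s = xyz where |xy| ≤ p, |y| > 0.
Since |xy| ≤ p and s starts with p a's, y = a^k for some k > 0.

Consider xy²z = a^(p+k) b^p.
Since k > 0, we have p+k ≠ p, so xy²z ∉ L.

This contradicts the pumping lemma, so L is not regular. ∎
The proof is correct.

This proof is valid because:
1. The string s = a^p b^p is correctly in L
2. The decomposition analysis is correct: y must consist only of a's
3. The contradiction is valid: pumping increases a's but not b's
4. The conclusion follows logically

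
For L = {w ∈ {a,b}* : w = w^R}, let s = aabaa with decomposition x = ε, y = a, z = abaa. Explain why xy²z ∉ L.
xy²z = aaabaa ∉ L

Pumping with i = 2 replaces y = a by y² = aa:
- Original: s = xyz = aabaa; aabaa reversed is aabaa, the same string, so it is a palindrome and is in L
- Pumped: xy²z = ε · aa · abaa = aaabaa
- aaabaa reversed is aabaaa ≠ aaabaa, so it is not a palindrome and is not in L

The pumping lemma would require xy²z ∈ L, so this decomposition yields a contradiction.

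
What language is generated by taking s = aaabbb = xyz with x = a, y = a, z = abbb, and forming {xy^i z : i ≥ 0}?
{xy^i z : i ≥ 0} = {a^(2+i) b^3 : i ≥ 0} = {aabbb, aaabbb, aaaabbb, ...}

With x = a, y = a, z = abbb: Starting with aaabbb and pumping the second 'a', we get strings with 2+i a's followed by 3 b's for i = 0, 1, 2, ...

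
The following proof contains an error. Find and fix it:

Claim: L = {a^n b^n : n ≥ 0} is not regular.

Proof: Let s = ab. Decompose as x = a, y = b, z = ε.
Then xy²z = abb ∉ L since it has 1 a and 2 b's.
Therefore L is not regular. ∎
Error: The string s = ab might be shorter than the pumping length p.

Correction: Choose s = a^p b^p to ensure |s| ≥ p. Also, the decomposition is wrong: with |xy| ≤ p, y cannot include b's when s starts with p a's.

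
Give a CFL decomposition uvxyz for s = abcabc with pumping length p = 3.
u='ab', v='c', x='a', y='b', z='c'

For s = abcabc with pumping length p = 3:

One valid decomposition:
- u = 'ab'
- v = 'c'
- x = 'a'
- y = 'b'
- z = 'c'

Verification:
- uvxyz = 'ab' + 'c' + 'a' + 'b' + 'c' = abcabc ✓
- |vxy| = |'cab'| = 3 ≤ 3 ✓
- |vy| = |'cb'| = 2 > 0 ✓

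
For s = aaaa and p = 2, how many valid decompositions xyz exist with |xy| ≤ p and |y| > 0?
3

For s = 'aaaa' with pumping length p = 2:

Constraints: |xy| ≤ 2, |y| > 0

Valid decompositions (|xy| ≤ p, |y| ≥ 1):
  • x='', y='a', z='aaa'
  • x='a', y='a', z='aa'
  • x='', y='aa', z='aa'

Total count: 3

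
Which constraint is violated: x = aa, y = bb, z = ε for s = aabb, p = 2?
Violated: |xy| ≤ p

The decomposition x = aa, y = bb, z = ε for s = aabb with p = 2
violates the constraint: |xy| ≤ p

|xy| = |aabb| = 4 > 2 = p. The decomposition puts too many characters in xy.

Pumping lemma constraints:
1. xyz = s (decomposition is valid)
2. |xy| ≤ p
3. |y| > 0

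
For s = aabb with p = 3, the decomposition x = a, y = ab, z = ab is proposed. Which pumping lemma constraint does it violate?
Violated: xyz = s

The decomposition x = a, y = ab, z = ab for s = aabb with p = 3
violates the constraint: xyz = s

xyz = 'a' + 'ab' + 'ab' = 'aabab' ≠ 'aabb' = s. The decomposition doesn't reconstruct s.

Pumping lemma constraints:
1. xyz = s (decomposition is valid)
2. |xy| ≤ p
3. |y| > 0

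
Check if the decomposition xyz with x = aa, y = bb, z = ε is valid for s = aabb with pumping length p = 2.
Violated: |xy| ≤ p

The decomposition x = aa, y = bb, z = ε for s = aabb with p = 2
violates the constraint: |xy| ≤ p

|xy| = |aabb| = 4 > 2 = p. The decomposition puts too many characters in xy.

Pumping lemma constraints:
1. xyz = s (decomposition is valid)
2. |xy| ≤ p
3. |y| > 0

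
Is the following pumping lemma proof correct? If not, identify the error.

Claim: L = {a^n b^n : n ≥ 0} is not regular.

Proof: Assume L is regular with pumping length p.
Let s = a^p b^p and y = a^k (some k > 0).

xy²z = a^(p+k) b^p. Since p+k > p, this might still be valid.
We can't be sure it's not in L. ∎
The proof is INCORRECT.

Error: The conclusion is wrong.
xy²z = a^(p+k) b^p is definitely NOT in L because the number of a's (p+k) ≠ number of b's (p).
The proof incorrectly doubts what is actually a valid contradiction.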